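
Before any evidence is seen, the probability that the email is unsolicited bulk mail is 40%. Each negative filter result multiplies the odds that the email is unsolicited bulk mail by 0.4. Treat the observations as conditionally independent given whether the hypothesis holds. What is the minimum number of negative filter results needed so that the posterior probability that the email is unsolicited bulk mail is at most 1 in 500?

7

Prior odds = 0.4/0.6 = 2/3.
Likelihood ratio per negative filter result = 0.4.
Target posterior odds = 0.002/0.998 = 1/499.
Require 0.4ⁿ ≤ 1/499 ÷ (2/3) = 3/998.
0.4⁶ = 64/15625 is still above 3/998 but 0.4⁷ = 128/78125 is at or below it, so n = 7.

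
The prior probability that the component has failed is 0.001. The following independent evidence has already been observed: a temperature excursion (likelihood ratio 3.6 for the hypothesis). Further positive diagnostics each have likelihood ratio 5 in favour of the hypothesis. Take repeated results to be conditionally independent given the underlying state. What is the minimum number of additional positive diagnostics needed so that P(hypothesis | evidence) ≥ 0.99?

7

Prior odds = 0.001/0.999 = 1/999.
Bayes factor of the evidence already in hand = 3.6.
Odds after that evidence = (1/999) × 3.6 = 2/555.
Target odds = 0.99/0.01 = 99.
Need 5ⁿ ≥ 99 ÷ (2/555) = 27472.5.
5⁶ = 15625 falls short of 27472.5 but 5⁷ = 78125 reaches it, so n = 7.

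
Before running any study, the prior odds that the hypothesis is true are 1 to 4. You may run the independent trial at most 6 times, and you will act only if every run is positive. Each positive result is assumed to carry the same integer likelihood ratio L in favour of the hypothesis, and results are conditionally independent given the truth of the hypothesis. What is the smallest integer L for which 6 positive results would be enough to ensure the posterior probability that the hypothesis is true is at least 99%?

3

Prior odds = 0.25.
Target odds = 0.99/0.01 = 99.
Need L⁶ ≥ 99 ÷ 0.25 = 396.
2⁶ = 64 < 396 ≤ 729 = 3⁶, so L = 3.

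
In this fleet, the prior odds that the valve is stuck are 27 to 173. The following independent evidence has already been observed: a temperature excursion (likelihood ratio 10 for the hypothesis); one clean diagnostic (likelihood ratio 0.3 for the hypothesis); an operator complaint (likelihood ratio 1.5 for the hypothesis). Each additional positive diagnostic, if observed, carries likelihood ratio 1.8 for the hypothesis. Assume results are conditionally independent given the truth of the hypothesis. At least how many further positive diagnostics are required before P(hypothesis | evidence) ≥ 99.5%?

Prior odds = 27/173.
Combined Bayes factor of the evidence already in hand = 10 × 0.3 × 1.5 = 4.5.
Odds after that evidence = (27/173) × 4.5 = 243/346.
Target odds = 0.995/0.005 = 199.
Need 1.8ⁿ ≥ 199 ÷ (243/346) = 68854/243.
1.8⁹ = 387420489/1953125 falls short of 68854/243 but 1.8¹⁰ ≈357.047 reaches it, so n = 10.

10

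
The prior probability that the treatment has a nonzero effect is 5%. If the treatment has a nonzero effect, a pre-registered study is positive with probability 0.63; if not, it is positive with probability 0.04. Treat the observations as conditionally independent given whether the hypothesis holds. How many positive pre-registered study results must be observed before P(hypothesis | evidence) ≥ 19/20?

3

Prior odds = 0.05/0.95 = 1/19.
Likelihood ratio of a positive = 0.63/0.04 = 15.75.
Target odds: 0.95 ÷ 0.05 = 19.
Require 15.75ⁿ ≥ 19 ÷ (1/19) = 361.
15.75² = 248.0625 falls short of 361 but 15.75³ = 3906.984375 reaches it, so n = 3.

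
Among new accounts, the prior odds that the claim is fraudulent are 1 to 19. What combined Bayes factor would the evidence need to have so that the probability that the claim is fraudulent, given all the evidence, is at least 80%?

76

Prior odds = 1/19.
Target odds = 0.8/0.2 = 4.
Required Bayes factor = 4 ÷ (1/19) = 76.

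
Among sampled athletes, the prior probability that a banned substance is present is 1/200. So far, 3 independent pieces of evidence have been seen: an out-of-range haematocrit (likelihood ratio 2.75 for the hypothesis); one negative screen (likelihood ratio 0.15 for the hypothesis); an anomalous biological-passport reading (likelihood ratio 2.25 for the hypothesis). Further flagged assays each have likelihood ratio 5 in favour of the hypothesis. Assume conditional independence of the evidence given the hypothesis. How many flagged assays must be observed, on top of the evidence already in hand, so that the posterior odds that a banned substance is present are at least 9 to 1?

5

Prior odds = 0.005/0.995 = 1/199.
Combined Bayes factor of the evidence already in hand = 2.75 × 0.15 × 2.25 = 0.928125.
Odds after that evidence = (1/199) × 0.928125 = 297/63680.
Target odds = 9.
Need 5ⁿ ≥ 9 ÷ (297/63680) = 63680/33.
5⁴ = 625 falls short of 63680/33 but 5⁵ = 3125 reaches it, so n = 5.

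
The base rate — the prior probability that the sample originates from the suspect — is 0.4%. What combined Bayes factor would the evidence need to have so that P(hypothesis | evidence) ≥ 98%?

Prior odds = 0.004/0.996 = 1/249.
Target odds = 0.98/0.02 = 49.
Required Bayes factor = 49 ÷ (1/249) = 12201.

12201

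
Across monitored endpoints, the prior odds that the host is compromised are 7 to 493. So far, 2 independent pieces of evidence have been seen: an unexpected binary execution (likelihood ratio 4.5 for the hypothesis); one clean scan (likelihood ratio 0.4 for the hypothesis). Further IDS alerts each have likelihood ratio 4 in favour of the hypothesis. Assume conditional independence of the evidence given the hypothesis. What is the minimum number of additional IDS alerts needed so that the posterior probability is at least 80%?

Prior odds = 7/493.
Combined Bayes factor of the evidence already in hand = 4.5 × 0.4 = 1.8.
Odds after that evidence = (7/493) × 1.8 = 63/2465.
Target odds = 0.8/0.2 = 4.
Need 4ⁿ ≥ 4 ÷ (63/2465) = 9860/63.
4³ = 64 falls short of 9860/63 but 4⁴ = 256 reaches it, so n = 4.

4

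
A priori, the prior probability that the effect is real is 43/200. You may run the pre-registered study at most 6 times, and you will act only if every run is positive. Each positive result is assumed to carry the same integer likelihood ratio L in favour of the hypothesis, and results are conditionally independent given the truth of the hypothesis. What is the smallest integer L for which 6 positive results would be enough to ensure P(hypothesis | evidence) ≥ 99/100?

3

Prior odds = 0.215/0.785 = 43/157.
Target odds = 0.99/0.01 = 99.
Need L⁶ ≥ 99 ÷ (43/157) = 15543/43.
2⁶ = 64 < 15543/43 ≤ 729 = 3⁶, so L = 3.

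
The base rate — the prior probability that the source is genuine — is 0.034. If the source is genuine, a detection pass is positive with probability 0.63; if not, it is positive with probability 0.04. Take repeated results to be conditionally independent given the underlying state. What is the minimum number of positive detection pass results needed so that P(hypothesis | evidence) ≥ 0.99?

Prior odds: 0.034 ÷ 0.966 = 17/483.
Likelihood ratio of a positive = 0.63/0.04 = 15.75.
Target odds: 0.99 ÷ 0.01 = 99.
Need (17/483) × 15.75ⁿ ≥ 99, i.e. 15.75ⁿ ≥ 47817/17.
15.75² = 248.0625 falls short of 47817/17 but 15.75³ = 3906.984375 reaches it, so n = 3.

3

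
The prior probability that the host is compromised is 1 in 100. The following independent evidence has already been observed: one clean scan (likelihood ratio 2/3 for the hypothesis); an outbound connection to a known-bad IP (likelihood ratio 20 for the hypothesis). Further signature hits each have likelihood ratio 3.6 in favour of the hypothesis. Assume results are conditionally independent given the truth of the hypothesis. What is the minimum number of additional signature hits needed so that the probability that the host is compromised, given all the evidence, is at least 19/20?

Prior odds = 0.01/0.99 = 1/99.
Combined Bayes factor of the evidence already in hand = (2/3) × 20 = 40/3.
Odds after that evidence = (1/99) × 40/3 = 40/297.
Target odds = 0.95/0.05 = 19.
Need 3.6ⁿ ≥ 19 ÷ (40/297) = 141.075.
3.6³ = 46.656 falls short of 141.075 but 3.6⁴ = 167.9616 reaches it, so n = 4.

4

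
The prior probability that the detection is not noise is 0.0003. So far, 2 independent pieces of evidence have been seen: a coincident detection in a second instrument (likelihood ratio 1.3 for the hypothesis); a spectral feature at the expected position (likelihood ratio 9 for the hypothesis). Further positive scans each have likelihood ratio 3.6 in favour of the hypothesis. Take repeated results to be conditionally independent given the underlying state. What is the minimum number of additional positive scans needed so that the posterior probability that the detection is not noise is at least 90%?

Prior odds = 0.0003/0.9997 = 3/9997.
Combined Bayes factor of the evidence already in hand = 1.3 × 9 = 11.7.
Odds after that evidence = (3/9997) × 11.7 = 27/7690.
Target odds = 0.9/0.1 = 9.
Need 3.6ⁿ ≥ 9 ÷ (27/7690) = 7690/3.
3.6⁶ = 34012224/15625 falls short of 7690/3 but 3.6⁷ = 612220032/78125 reaches it, so n = 7.

7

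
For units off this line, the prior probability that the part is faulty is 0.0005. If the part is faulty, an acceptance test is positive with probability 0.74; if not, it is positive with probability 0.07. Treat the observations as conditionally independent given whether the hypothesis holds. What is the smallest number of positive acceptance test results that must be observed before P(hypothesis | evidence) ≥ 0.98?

5

Prior odds: 0.0005 ÷ 0.9995 = 1/1999.
Likelihood ratio of a positive = 0.74/0.07 = 74/7.
Target posterior odds = 0.98/0.02 = 49.
Require (74/7)ⁿ ≥ 49 ÷ (1/1999) = 97951.
(74/7)⁴ = 29986576/2401 falls short of 97951 but (74/7)⁵ ≈132029 reaches it, so n = 5.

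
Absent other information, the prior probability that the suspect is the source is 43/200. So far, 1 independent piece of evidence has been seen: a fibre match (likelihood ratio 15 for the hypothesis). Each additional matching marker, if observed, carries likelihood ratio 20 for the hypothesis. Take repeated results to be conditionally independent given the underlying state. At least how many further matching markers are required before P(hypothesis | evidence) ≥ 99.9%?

2

Prior odds = 0.215/0.785 = 43/157.
Bayes factor of the evidence already in hand = 15.
Odds after that evidence = (43/157) × 15 = 645/157.
Target odds = 0.999/0.001 = 999.
Need 20ⁿ ≥ 999 ÷ (645/157) = 52281/215.
20¹ = 20 falls short of 52281/215 but 20² = 400 reaches it, so n = 2.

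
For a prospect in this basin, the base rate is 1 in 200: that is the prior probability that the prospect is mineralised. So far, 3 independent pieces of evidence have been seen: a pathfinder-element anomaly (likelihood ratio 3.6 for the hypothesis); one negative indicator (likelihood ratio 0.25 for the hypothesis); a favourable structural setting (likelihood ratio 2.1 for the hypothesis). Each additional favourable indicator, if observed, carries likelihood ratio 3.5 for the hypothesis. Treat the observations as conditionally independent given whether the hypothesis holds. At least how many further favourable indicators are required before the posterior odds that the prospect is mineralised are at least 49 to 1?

Prior odds = 0.005/0.995 = 1/199.
Combined Bayes factor of the evidence already in hand = 3.6 × 0.25 × 2.1 = 1.89.
Odds after that evidence = (1/199) × 1.89 = 189/19900.
Target odds = 49.
Need 3.5ⁿ ≥ 49 ÷ (189/19900) = 139300/27.
3.5⁶ = 1838.265625 falls short of 139300/27 but 3.5⁷ = 823543/128 reaches it, so n = 7.

7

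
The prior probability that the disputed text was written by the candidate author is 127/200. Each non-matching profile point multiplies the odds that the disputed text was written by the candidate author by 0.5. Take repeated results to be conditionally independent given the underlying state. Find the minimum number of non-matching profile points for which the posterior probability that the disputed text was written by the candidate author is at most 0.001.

11

Prior odds = 0.635/0.365 = 127/73.
Likelihood ratio per non-matching profile point = 0.5.
Target odds: 0.001 ÷ 0.999 = 1/999.
Require 0.5ⁿ ≤ 1/999 ÷ (127/73) = 73/126873.
0.5¹⁰ = 1/1024 is still above 73/126873 but 0.5¹¹ = 1/2048 is at or below it, so n = 11.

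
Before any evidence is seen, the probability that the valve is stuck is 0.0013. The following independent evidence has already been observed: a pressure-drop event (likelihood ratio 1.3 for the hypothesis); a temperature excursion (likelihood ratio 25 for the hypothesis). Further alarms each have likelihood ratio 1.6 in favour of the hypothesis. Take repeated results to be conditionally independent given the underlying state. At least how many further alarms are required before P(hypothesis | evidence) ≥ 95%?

Prior odds = 0.0013/0.9987 = 13/9987.
Combined Bayes factor of the evidence already in hand = 1.3 × 25 = 32.5.
Odds after that evidence = (13/9987) × 32.5 = 845/19974.
Target odds = 0.95/0.05 = 19.
Need 1.6ⁿ ≥ 19 ÷ (845/19974) = 379506/845.
1.6¹² ≈281.475 falls short of 379506/845 but 1.6¹³ ≈450.36 reaches it, so n = 13.

13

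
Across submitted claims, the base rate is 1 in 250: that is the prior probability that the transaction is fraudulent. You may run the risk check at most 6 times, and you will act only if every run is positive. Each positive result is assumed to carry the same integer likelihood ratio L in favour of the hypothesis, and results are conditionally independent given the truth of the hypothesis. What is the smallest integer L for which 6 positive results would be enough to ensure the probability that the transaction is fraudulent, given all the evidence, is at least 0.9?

4

Prior odds = 0.004/0.996 = 1/249.
Target odds = 0.9/0.1 = 9.
Need L⁶ ≥ 9 ÷ (1/249) = 2241.
3⁶ = 729 < 2241 ≤ 4096 = 4⁶, so L = 4.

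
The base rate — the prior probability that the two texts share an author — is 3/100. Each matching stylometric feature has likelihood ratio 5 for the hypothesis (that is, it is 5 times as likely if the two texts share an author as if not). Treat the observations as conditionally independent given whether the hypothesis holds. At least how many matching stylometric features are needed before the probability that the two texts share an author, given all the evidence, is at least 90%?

Prior odds = 0.03/0.97 = 3/97.
Likelihood ratio per matching stylometric feature = 5.
Target posterior odds = 0.9/0.1 = 9.
Require 5ⁿ ≥ 9 ÷ (3/97) = 291.
5³ = 125 falls short of 291 but 5⁴ = 625 reaches it, so n = 4.

4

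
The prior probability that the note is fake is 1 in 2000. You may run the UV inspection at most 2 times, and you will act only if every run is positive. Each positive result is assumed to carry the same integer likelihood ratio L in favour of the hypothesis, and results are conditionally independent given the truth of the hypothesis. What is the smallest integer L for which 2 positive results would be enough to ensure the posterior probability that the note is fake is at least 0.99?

Prior odds = 0.0005/0.9995 = 1/1999.
Target odds = 0.99/0.01 = 99.
Need L² ≥ 99 ÷ (1/1999) = 197901.
444² = 197136 < 197901 ≤ 198025 = 445², so L = 445.

445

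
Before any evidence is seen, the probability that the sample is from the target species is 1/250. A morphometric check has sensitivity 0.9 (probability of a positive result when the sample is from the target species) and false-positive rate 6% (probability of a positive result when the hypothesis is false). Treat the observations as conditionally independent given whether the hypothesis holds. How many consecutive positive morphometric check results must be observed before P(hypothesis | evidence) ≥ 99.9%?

Prior odds = 0.004/0.996 = 1/249.
Likelihood ratio of a positive result = 0.9/0.06 = 15.
Target posterior odds = 0.999/0.001 = 999.
Need (1/249) × 15ⁿ ≥ 999, i.e. 15ⁿ ≥ 248751.
15⁴ = 50625 falls short of 248751 but 15⁵ = 759375 reaches it, so n = 5.

5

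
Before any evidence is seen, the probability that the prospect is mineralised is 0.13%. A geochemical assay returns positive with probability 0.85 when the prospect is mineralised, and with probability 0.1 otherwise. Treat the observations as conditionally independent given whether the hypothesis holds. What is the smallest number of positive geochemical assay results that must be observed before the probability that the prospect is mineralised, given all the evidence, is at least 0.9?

5

Prior odds: 0.0013 ÷ 0.9987 = 13/9987.
Likelihood ratio of a positive result = 0.85/0.1 = 8.5.
Target odds: 0.9 ÷ 0.1 = 9.
Require 8.5ⁿ ≥ 9 ÷ (13/9987) = 89883/13.
8.5⁴ = 5220.0625 falls short of 89883/13 but 8.5⁵ = 44370.53125 reaches it, so n = 5.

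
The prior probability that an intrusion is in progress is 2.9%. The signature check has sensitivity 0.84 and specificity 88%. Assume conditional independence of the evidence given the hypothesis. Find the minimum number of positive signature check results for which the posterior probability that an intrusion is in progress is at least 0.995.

Prior odds = 0.029/0.971 = 29/971.
False-positive rate = 1 − 0.88 = 0.12; likelihood ratio of a positive = 0.84/0.12 = 7.
Target odds: 0.995 ÷ 0.005 = 199.
Require 7ⁿ ≥ 199 ÷ (29/971) = 193229/29.
7⁴ = 2401 falls short of 193229/29 but 7⁵ = 16807 reaches it, so n = 5.

5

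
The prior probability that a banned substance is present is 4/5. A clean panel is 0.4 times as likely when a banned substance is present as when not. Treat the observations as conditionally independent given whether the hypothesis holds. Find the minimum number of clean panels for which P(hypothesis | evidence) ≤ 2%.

Prior odds: 0.8 ÷ 0.2 = 4.
Likelihood ratio per clean panel = 0.4.
Target posterior odds = 0.02/0.98 = 1/49.
Require 0.4ⁿ ≤ 1/49 ÷ 4 = 1/196.
0.4⁵ = 0.01024 is still above 1/196 but 0.4⁶ = 64/15625 is at or below it, so n = 6.

6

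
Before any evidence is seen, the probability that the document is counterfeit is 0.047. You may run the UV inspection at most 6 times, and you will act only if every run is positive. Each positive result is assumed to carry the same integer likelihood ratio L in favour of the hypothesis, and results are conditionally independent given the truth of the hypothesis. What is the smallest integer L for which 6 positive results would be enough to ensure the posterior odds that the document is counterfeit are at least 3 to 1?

2

Prior odds = 0.047/0.953 = 47/953.
Target odds = 3.
Need L⁶ ≥ 3 ÷ (47/953) = 2859/47.
1⁶ = 1 < 2859/47 ≤ 64 = 2⁶, so L = 2.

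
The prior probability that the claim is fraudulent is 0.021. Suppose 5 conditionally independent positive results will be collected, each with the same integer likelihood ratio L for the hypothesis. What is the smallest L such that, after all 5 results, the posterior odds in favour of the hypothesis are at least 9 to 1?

4

Prior odds = 0.021/0.979 = 21/979.
Target odds = 9.
Need L⁵ ≥ 9 ÷ (21/979) = 2937/7.
3⁵ = 243 < 2937/7 ≤ 1024 = 4⁵, so L = 4.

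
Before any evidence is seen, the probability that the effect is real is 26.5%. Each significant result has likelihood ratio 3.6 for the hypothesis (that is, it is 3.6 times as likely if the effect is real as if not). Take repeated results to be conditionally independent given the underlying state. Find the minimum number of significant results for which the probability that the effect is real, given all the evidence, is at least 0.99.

Prior odds = 0.265/0.735 = 53/147.
Likelihood ratio per significant result = 3.6.
Target posterior odds = 0.99/0.01 = 99.
Need (53/147) × 3.6ⁿ ≥ 99, i.e. 3.6ⁿ ≥ 14553/53.
3.6⁴ = 167.9616 falls short of 14553/53 but 3.6⁵ = 604.66176 reaches it, so n = 5.

5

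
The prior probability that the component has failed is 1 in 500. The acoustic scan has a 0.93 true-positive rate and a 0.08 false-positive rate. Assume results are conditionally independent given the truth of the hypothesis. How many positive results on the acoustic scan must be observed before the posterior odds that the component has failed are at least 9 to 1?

4

Prior odds = 0.002/0.998 = 1/499.
Likelihood ratio of a positive result = 0.93/0.08 = 11.625.
Target odds = 9.
Need (1/499) × 11.625ⁿ ≥ 9, i.e. 11.625ⁿ ≥ 4491.
11.625³ = 804357/512 falls short of 4491 but 11.625⁴ = 74805201/4096 reaches it, so n = 4.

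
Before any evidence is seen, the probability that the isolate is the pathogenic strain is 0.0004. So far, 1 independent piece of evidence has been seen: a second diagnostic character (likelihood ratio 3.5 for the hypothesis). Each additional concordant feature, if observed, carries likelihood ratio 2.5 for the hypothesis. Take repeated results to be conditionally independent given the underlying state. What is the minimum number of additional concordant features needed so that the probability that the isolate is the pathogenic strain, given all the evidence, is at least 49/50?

Prior odds = 0.0004/0.9996 = 1/2499.
Bayes factor of the evidence already in hand = 3.5.
Odds after that evidence = (1/2499) × 3.5 = 1/714.
Target odds = 0.98/0.02 = 49.
Need 2.5ⁿ ≥ 49 ÷ (1/714) = 34986.
2.5¹¹ = 48828125/2048 falls short of 34986 but 2.5¹² = 244140625/4096 reaches it, so n = 12.

12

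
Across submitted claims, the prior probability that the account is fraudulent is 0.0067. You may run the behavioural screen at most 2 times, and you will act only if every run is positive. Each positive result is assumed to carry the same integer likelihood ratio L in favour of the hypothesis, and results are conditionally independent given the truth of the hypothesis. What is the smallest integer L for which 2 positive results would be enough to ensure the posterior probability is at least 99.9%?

Prior odds = 0.0067/0.9933 = 67/9933.
Target odds = 0.999/0.001 = 999.
Need L² ≥ 999 ÷ (67/9933) = 9923067/67.
384² = 147456 < 9923067/67 ≤ 148225 = 385², so L = 385.

385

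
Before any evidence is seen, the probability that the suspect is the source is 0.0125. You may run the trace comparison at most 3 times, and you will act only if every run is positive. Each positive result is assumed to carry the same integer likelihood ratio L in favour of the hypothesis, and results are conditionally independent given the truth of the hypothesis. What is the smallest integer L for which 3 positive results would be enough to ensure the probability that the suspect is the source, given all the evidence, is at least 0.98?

Prior odds = 0.0125/0.9875 = 1/79.
Target odds = 0.98/0.02 = 49.
Need L³ ≥ 49 ÷ (1/79) = 3871.
15³ = 3375 < 3871 ≤ 4096 = 16³, so L = 16.

16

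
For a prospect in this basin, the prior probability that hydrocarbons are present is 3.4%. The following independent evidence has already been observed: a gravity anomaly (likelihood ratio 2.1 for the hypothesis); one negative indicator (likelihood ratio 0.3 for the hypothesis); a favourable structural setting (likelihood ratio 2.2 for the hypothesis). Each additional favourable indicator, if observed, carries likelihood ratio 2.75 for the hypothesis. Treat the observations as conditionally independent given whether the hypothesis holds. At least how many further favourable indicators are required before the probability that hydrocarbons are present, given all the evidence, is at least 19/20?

Prior odds = 0.034/0.966 = 17/483.
Combined Bayes factor of the evidence already in hand = 2.1 × 0.3 × 2.2 = 1.386.
Odds after that evidence = (17/483) × 1.386 = 561/11500.
Target odds = 0.95/0.05 = 19.
Need 2.75ⁿ ≥ 19 ÷ (561/11500) = 218500/561.
2.75⁵ = 161051/1024 falls short of 218500/561 but 2.75⁶ = 1771561/4096 reaches it, so n = 6.

6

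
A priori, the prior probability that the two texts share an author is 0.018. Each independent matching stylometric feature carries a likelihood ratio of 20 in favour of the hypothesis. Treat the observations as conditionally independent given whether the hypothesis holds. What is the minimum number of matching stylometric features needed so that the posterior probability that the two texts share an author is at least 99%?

3

Prior odds = 0.018/0.982 = 9/491.
Likelihood ratio per matching stylometric feature = 20.
Target posterior odds = 0.99/0.01 = 99.
Need (9/491) × 20ⁿ ≥ 99, i.e. 20ⁿ ≥ 5401.
20² = 400 falls short of 5401 but 20³ = 8000 reaches it, so n = 3.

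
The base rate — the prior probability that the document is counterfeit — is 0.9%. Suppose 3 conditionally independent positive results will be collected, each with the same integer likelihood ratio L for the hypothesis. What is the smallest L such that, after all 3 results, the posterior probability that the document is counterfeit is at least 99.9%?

Prior odds = 0.009/0.991 = 9/991.
Target odds = 0.999/0.001 = 999.
Need L³ ≥ 999 ÷ (9/991) = 110001.
47³ = 103823 < 110001 ≤ 110592 = 48³, so L = 48.

48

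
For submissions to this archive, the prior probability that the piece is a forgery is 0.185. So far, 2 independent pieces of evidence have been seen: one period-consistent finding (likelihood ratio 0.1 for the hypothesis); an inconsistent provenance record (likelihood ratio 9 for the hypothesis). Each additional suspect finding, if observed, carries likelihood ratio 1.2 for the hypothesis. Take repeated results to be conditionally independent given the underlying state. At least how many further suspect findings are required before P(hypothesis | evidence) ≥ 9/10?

Prior odds = 0.185/0.815 = 37/163.
Combined Bayes factor of the evidence already in hand = 0.1 × 9 = 0.9.
Odds after that evidence = (37/163) × 0.9 = 333/1630.
Target odds = 0.9/0.1 = 9.
Need 1.2ⁿ ≥ 9 ÷ (333/1630) = 1630/37.
1.2²⁰ ≈38.3376 falls short of 1630/37 but 1.2²¹ ≈46.0051 reaches it, so n = 21.

21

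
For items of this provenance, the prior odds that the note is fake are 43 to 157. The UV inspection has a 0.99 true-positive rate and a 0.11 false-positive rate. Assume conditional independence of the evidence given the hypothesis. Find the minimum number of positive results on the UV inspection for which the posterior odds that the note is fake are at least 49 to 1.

3

Prior odds = 43/157.
Likelihood ratio of a positive result = 0.99/0.11 = 9.
Target odds = 49.
Need (43/157) × 9ⁿ ≥ 49, i.e. 9ⁿ ≥ 7693/43.
9² = 81 falls short of 7693/43 but 9³ = 729 reaches it, so n = 3.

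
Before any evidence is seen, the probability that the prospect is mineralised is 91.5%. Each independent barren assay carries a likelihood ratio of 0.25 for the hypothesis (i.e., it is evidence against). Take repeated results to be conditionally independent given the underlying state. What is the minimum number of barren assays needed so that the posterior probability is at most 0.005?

Prior odds = 0.915/0.085 = 183/17.
Likelihood ratio per barren assay = 0.25.
Target posterior odds = 0.005/0.995 = 1/199.
Require 0.25ⁿ ≤ 1/199 ÷ (183/17) = 17/36417.
0.25⁵ = 1/1024 is still above 17/36417 but 0.25⁶ = 1/4096 is at or below it, so n = 6.

6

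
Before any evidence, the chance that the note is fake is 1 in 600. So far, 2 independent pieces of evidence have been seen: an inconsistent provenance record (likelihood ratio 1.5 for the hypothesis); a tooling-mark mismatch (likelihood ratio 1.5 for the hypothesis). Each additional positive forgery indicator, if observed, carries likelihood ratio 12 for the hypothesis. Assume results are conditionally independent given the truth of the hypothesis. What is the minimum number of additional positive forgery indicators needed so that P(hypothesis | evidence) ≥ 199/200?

5

Prior odds = (1/600)/(599/600) = 1/599.
Combined Bayes factor of the evidence already in hand = 1.5 × 1.5 = 2.25.
Odds after that evidence = (1/599) × 2.25 = 9/2396.
Target odds = 0.995/0.005 = 199.
Need 12ⁿ ≥ 199 ÷ (9/2396) = 476804/9.
12⁴ = 20736 falls short of 476804/9 but 12⁵ = 248832 reaches it, so n = 5.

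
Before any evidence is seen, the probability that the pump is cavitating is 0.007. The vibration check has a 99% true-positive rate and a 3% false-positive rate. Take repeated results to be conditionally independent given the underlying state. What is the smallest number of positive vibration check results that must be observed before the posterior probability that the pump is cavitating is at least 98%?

Prior odds = 0.007/0.993 = 7/993.
Likelihood ratio of a positive result = 0.99/0.03 = 33.
Target odds: 0.98 ÷ 0.02 = 49.
Need (7/993) × 33ⁿ ≥ 49, i.e. 33ⁿ ≥ 6951.
33² = 1089 falls short of 6951 but 33³ = 35937 reaches it, so n = 3.

3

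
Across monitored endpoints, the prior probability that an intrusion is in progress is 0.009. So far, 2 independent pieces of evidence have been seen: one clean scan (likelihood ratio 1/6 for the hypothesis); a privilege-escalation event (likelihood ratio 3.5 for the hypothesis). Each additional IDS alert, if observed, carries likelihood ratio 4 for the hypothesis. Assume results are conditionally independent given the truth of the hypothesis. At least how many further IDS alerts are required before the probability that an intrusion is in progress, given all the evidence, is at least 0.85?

Prior odds = 0.009/0.991 = 9/991.
Combined Bayes factor of the evidence already in hand = (1/6) × 3.5 = 7/12.
Odds after that evidence = (9/991) × 7/12 = 21/3964.
Target odds = 0.85/0.15 = 17/3.
Need 4ⁿ ≥ 17/3 ÷ (21/3964) = 67388/63.
4⁵ = 1024 falls short of 67388/63 but 4⁶ = 4096 reaches it, so n = 6.

6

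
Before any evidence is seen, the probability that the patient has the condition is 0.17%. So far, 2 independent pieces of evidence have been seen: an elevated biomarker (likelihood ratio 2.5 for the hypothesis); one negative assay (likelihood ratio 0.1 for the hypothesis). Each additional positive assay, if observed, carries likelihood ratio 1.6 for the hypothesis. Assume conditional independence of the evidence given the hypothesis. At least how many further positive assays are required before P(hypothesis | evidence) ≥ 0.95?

Prior odds = 0.0017/0.9983 = 17/9983.
Combined Bayes factor of the evidence already in hand = 2.5 × 0.1 = 0.25.
Odds after that evidence = (17/9983) × 0.25 = 17/39932.
Target odds = 0.95/0.05 = 19.
Need 1.6ⁿ ≥ 19 ÷ (17/39932) = 758708/17.
1.6²² ≈30948.5 falls short of 758708/17 but 1.6²³ ≈49517.6 reaches it, so n = 23.

23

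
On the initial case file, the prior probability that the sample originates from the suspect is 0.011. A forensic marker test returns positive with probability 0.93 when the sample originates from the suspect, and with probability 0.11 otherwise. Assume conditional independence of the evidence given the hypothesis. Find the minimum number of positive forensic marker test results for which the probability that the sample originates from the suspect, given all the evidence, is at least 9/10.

4

Prior odds = 0.011/0.989 = 11/989.
Likelihood ratio of a positive result = 0.93/0.11 = 93/11.
Target odds: 0.9 ÷ 0.1 = 9.
Need (11/989) × (93/11)ⁿ ≥ 9, i.e. (93/11)ⁿ ≥ 8901/11.
(93/11)³ = 804357/1331 falls short of 8901/11 but (93/11)⁴ = 74805201/14641 reaches it, so n = 4.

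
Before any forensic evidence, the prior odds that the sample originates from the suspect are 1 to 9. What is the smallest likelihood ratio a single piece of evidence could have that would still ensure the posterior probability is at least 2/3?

18

Prior odds = 1/9.
Target odds = (2/3)/(1/3) = 2.
Required Bayes factor = 2 ÷ (1/9) = 18.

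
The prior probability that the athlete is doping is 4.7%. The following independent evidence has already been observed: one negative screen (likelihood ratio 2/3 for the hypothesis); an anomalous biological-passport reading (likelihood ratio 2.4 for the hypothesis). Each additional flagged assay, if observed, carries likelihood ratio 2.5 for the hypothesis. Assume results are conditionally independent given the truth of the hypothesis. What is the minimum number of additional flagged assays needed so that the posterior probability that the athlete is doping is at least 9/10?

Prior odds = 0.047/0.953 = 47/953.
Combined Bayes factor of the evidence already in hand = (2/3) × 2.4 = 1.6.
Odds after that evidence = (47/953) × 1.6 = 376/4765.
Target odds = 0.9/0.1 = 9.
Need 2.5ⁿ ≥ 9 ÷ (376/4765) = 42885/376.
2.5⁵ = 97.65625 falls short of 42885/376 but 2.5⁶ = 244.140625 reaches it, so n = 6.

6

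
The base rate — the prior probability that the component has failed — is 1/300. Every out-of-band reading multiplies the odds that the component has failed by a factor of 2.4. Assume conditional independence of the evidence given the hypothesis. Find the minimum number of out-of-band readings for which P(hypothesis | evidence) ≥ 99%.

Prior odds = (1/300)/(299/300) = 1/299.
Likelihood ratio per out-of-band reading = 2.4.
Target posterior odds = 0.99/0.01 = 99.
Require 2.4ⁿ ≥ 99 ÷ (1/299) = 29601.
2.4¹¹ ≈15216.8 falls short of 29601 but 2.4¹² ≈36520.3 reaches it, so n = 12.

12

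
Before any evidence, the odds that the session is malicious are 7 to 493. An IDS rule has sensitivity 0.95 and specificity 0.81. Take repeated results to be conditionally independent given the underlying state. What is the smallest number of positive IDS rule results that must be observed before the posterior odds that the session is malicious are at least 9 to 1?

5

Prior odds = 7/493.
False-positive rate = 1 − 0.81 = 0.19; likelihood ratio of a positive = 0.95/0.19 = 5.
Target odds = 9.
Need (7/493) × 5ⁿ ≥ 9, i.e. 5ⁿ ≥ 4437/7.
5⁴ = 625 falls short of 4437/7 but 5⁵ = 3125 reaches it, so n = 5.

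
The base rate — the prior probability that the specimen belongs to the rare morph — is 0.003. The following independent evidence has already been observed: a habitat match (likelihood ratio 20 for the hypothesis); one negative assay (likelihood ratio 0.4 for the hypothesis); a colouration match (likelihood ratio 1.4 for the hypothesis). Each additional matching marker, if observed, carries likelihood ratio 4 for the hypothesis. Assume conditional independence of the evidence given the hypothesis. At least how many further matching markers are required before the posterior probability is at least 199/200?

Prior odds = 0.003/0.997 = 3/997.
Combined Bayes factor of the evidence already in hand = 20 × 0.4 × 1.4 = 11.2.
Odds after that evidence = (3/997) × 11.2 = 168/4985.
Target odds = 0.995/0.005 = 199.
Need 4ⁿ ≥ 199 ÷ (168/4985) = 992015/168.
4⁶ = 4096 falls short of 992015/168 but 4⁷ = 16384 reaches it, so n = 7.

7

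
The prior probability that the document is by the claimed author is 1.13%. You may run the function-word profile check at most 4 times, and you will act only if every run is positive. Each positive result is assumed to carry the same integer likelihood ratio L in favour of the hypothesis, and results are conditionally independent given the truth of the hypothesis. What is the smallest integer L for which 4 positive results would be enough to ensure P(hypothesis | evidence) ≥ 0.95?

7

Prior odds = 0.0113/0.9887 = 113/9887.
Target odds = 0.95/0.05 = 19.
Need L⁴ ≥ 19 ÷ (113/9887) = 187853/113.
6⁴ = 1296 < 187853/113 ≤ 2401 = 7⁴, so L = 7.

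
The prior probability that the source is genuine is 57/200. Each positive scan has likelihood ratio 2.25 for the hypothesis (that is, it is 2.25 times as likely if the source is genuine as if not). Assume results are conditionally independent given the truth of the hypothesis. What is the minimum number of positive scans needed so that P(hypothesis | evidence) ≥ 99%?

Prior odds = 0.285/0.715 = 57/143.
Likelihood ratio per positive scan = 2.25.
Target odds: 0.99 ÷ 0.01 = 99.
Need (57/143) × 2.25ⁿ ≥ 99, i.e. 2.25ⁿ ≥ 4719/19.
2.25⁶ = 531441/4096 falls short of 4719/19 but 2.25⁷ = 4782969/16384 reaches it, so n = 7.

7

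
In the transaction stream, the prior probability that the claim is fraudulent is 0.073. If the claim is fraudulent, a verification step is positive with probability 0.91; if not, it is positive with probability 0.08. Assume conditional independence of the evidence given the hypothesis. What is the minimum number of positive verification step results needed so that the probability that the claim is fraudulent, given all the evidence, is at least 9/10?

2

Prior odds: 0.073 ÷ 0.927 = 73/927.
Likelihood ratio of a positive = 0.91/0.08 = 11.375.
Target odds: 0.9 ÷ 0.1 = 9.
Require 11.375ⁿ ≥ 9 ÷ (73/927) = 8343/73.
11.375¹ = 11.375 falls short of 8343/73 but 11.375² = 129.390625 reaches it, so n = 2.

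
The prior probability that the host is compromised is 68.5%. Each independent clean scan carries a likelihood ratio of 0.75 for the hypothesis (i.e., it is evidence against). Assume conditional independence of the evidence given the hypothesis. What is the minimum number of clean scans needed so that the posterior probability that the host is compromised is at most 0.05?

13

Prior odds: 0.685 ÷ 0.315 = 137/63.
Likelihood ratio per clean scan = 0.75.
Target posterior odds = 0.05/0.95 = 1/19.
Need (137/63) × 0.75ⁿ ≤ 1/19, i.e. 0.75ⁿ ≤ 63/2603.
0.75¹² = 531441/16777216 is still above 63/2603 but 0.75¹³ = 1594323/67108864 is at or below it, so n = 13.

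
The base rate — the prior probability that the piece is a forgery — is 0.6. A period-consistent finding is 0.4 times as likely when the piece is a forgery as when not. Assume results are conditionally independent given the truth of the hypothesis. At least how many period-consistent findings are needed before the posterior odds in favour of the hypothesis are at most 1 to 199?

Prior odds: 0.6 ÷ 0.4 = 1.5.
Likelihood ratio per period-consistent finding = 0.4.
Target odds = 1/199.
Need 1.5 × 0.4ⁿ ≤ 1/199, i.e. 0.4ⁿ ≤ 2/597.
0.4⁶ = 64/15625 is still above 2/597 but 0.4⁷ = 128/78125 is at or below it, so n = 7.

7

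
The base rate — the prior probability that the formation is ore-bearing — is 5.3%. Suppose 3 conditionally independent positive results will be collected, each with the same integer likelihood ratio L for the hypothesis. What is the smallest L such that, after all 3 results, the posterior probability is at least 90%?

Prior odds = 0.053/0.947 = 53/947.
Target odds = 0.9/0.1 = 9.
Need L³ ≥ 9 ÷ (53/947) = 8523/53.
5³ = 125 < 8523/53 ≤ 216 = 6³, so L = 6.

6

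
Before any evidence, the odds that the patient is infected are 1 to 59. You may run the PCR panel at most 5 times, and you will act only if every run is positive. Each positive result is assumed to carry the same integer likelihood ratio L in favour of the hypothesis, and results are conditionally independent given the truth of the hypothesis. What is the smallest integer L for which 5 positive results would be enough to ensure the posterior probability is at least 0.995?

7

Prior odds = 1/59.
Target odds = 0.995/0.005 = 199.
Need L⁵ ≥ 199 ÷ (1/59) = 11741.
6⁵ = 7776 < 11741 ≤ 16807 = 7⁵, so L = 7.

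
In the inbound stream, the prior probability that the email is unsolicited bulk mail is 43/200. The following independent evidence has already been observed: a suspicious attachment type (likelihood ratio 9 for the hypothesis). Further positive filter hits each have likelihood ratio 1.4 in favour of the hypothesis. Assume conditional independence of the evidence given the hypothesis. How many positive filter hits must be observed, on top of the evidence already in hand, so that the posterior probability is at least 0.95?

Prior odds = 0.215/0.785 = 43/157.
Bayes factor of the evidence already in hand = 9.
Odds after that evidence = (43/157) × 9 = 387/157.
Target odds = 0.95/0.05 = 19.
Need 1.4ⁿ ≥ 19 ÷ (387/157) = 2983/387.
1.4⁶ = 117649/15625 falls short of 2983/387 but 1.4⁷ = 823543/78125 reaches it, so n = 7.

7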